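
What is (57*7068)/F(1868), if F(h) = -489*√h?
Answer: -67146*√467/76121 ≈ -19.062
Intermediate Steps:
(57*7068)/F(1868) = (57*7068)/((-978*√467)) = 402876/((-978*√467)) = 402876*(-√467/456726) = -67146*√467/76121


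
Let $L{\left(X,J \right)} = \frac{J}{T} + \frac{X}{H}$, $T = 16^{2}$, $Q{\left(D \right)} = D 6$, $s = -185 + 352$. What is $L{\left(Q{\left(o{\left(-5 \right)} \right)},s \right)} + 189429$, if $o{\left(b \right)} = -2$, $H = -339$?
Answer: $\frac{5479822007}{28928} \approx 1.8943 \cdot 10^{5}$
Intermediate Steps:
$s = 167$
$Q{\left(D \right)} = 6 D$
$T = 256$
$L{\left(X,J \right)} = - \frac{X}{339} + \frac{J}{256}$ ($L{\left(X,J \right)} = \frac{J}{256} + \frac{X}{-339} = J \frac{1}{256} + X \left(- \frac{1}{339}\right) = \frac{J}{256} - \frac{X}{339} = - \frac{X}{339} + \frac{J}{256}$)
$L{\left(Q{\left(o{\left(-5 \right)} \right)},s \right)} + 189429 = \left(- \frac{6 \left(-2\right)}{339} + \frac{1}{256} \cdot 167\right) + 189429 = \left(\left(- \frac{1}{339}\right) \left(-12\right) + \frac{167}{256}\right) + 189429 = \left(\frac{4}{113} + \frac{167}{256}\right) + 189429 = \frac{19895}{28928} + 189429 = \frac{5479822007}{28928}$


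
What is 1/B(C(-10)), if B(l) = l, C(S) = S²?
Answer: 1/100 ≈ 0.010000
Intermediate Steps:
1/B(C(-10)) = 1/((-10)²) = 1/100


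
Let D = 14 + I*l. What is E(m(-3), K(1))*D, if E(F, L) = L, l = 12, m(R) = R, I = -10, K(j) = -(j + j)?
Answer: 212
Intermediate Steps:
K(j) = -2*j
D = -106 (D = 14 - 10*12 = 14 - 120 = -106)
E(m(-3), K(1))*D = -2*1*(-106) = -2*(-106) = 212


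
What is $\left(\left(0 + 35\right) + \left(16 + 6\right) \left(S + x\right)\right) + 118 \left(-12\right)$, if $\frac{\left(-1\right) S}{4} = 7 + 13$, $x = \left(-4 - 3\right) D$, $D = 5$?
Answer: $-3911$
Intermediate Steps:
$x = -35$ ($x = \left(-4 - 3\right) 5 = \left(-7\right) 5 = -35$)
$S = -80$ ($S = - 4 \left(7 + 13\right) = \left(-4\right) 20 = -80$)
$\left(\left(0 + 35\right) + \left(16 + 6\right) \left(S + x\right)\right) + 118 \left(-12\right) = \left(\left(0 + 35\right) + \left(16 + 6\right) \left(-80 - 35\right)\right) + 118 \left(-12\right) = \left(35 + 22 \left(-115\right)\right) - 1416 = \left(35 - 2530\right) - 1416 = -2495 - 1416 = -3911$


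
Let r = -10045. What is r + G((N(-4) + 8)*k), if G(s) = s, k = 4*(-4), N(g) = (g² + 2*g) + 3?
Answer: -10349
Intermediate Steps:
N(g) = 3 + g² + 2*g
k = -16
r + G((N(-4) + 8)*k) = -10045 + ((3 + (-4)² + 2*(-4)) + 8)*(-16) = -10045 + ((3 + 16 - 8) + 8)*(-16) = -10045 + (11 + 8)*(-16) = -10045 + 19*(-16) = -10045 - 304 = -10349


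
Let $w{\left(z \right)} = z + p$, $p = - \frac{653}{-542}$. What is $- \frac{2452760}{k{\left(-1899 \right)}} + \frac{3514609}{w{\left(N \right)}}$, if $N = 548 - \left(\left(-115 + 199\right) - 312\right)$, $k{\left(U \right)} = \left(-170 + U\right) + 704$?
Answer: $\frac{242228404178}{38333295} \approx 6319.0$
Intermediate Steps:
$k{\left(U \right)} = 534 + U$
$N = 776$ ($N = 548 - \left(84 - 312\right) = 548 - -228 = 548 + 228 = 776$)
$p = \frac{653}{542}$ ($p = \left(-653\right) \left(- \frac{1}{542}\right) = \frac{653}{542} \approx 1.2048$)
$w{\left(z \right)} = \frac{653}{542} + z$ ($w{\left(z \right)} = z + \frac{653}{542} = \frac{653}{542} + z$)
$- \frac{2452760}{k{\left(-1899 \right)}} + \frac{3514609}{w{\left(N \right)}} = - \frac{2452760}{534 - 1899} + \frac{3514609}{\frac{653}{542} + 776} = - \frac{2452760}{-1365} + \frac{3514609}{\frac{421245}{542}} = \left(-2452760\right) \left(- \frac{1}{1365}\right) + 3514609 \cdot \frac{542}{421245} = \frac{490552}{273} + \frac{1904918078}{421245} = \frac{242228404178}{38333295}$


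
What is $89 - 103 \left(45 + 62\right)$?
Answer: $-10932$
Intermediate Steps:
$89 - 103 \left(45 + 62\right) = 89 - 11021 = -10932$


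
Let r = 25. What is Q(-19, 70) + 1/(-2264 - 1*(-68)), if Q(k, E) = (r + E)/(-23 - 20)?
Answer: -208663/94428 ≈ -2.2098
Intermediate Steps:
Q(k, E) = -25/43 - E/43 (Q(k, E) = (25 + E)/(-23 - 20) = (25 + E)/(-43) = (25 + E)*(-1/43) = -25/43 - E/43)
Q(-19, 70) + 1/(-2264 - 1*(-68)) = (-25/43 - 1/43*70) + 1/(-2264 - 1*(-68)) = (-25/43 - 70/43) + 1/(-2264 + 68) = -95/43 + 1/(-2196) = -95/43 - 1/2196 = -208663/94428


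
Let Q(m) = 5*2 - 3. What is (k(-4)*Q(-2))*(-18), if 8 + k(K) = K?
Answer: 1512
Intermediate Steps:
k(K) = -8 + K
Q(m) = 7 (Q(m) = 10 - 3 = 7)
(k(-4)*Q(-2))*(-18) = ((-8 - 4)*7)*(-18) = -12*7*(-18) = -84*(-18) = 1512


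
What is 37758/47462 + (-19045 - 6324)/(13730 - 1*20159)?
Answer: 723404830/152566599 ≈ 4.7416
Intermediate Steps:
37758/47462 + (-19045 - 6324)/(13730 - 1*20159) = 37758*(1/47462) - 25369/(13730 - 20159) = 18879/23731 - 25369/(-6429) = 18879/23731 - 25369*(-1/6429) = 18879/23731 + 25369/6429 = 723404830/152566599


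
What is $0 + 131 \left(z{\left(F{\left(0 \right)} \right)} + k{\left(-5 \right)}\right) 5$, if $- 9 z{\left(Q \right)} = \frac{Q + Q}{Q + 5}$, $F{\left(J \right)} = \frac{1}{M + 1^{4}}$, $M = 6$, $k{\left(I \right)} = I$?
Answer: $- \frac{531205}{162} \approx -3279.0$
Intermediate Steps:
$F{\left(J \right)} = \frac{1}{7}$ ($F{\left(J \right)} = \frac{1}{6 + 1^{4}} = \frac{1}{6 + 1} = \frac{1}{7}$)
$z{\left(Q \right)} = - \frac{2 Q}{9 \left(5 + Q\right)}$ ($z{\left(Q \right)} = - \frac{\left(Q + Q\right) \frac{1}{Q + 5}}{9} = - \frac{2 Q \frac{1}{5 + Q}}{9} = - \frac{2 Q}{9 \left(5 + Q\right)}$)
$0 + 131 \left(z{\left(F{\left(0 \right)} \right)} + k{\left(-5 \right)}\right) 5 = 0 + 131 \left(\left(-2\right) \frac{1}{7} \frac{1}{45 + 9 \cdot \frac{1}{7}} - 5\right) 5 = 0 + 131 \left(\left(-2\right) \frac{1}{7} \frac{1}{45 + \frac{9}{7}} - 5\right) 5 = 0 + 131 \left(\left(-2\right) \frac{1}{7} \frac{1}{\frac{324}{7}} - 5\right) 5 = 0 + 131 \left(\left(-2\right) \frac{1}{7} \cdot \frac{7}{324} - 5\right) 5 = 0 + 131 \left(- \frac{1}{162} - 5\right) 5 = 0 + 131 \left(\left(- \frac{811}{162}\right) 5\right) = 0 + 131 \left(- \frac{4055}{162}\right) = 0 - \frac{531205}{162} = - \frac{531205}{162}$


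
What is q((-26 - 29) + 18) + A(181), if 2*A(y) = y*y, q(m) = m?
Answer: 32687/2 ≈ 16344.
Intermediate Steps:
A(y) = y²/2 (A(y) = (y*y)/2 = y²/2)
q((-26 - 29) + 18) + A(181) = ((-26 - 29) + 18) + (½)*181² = (-55 + 18) + (½)*32761 = -37 + 32761/2 = 32687/2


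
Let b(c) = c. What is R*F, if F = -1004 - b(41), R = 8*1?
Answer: -8360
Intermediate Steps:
R = 8
F = -1045 (F = -1004 - 1*41 = -1004 - 41 = -1045)
R*F = 8*(-1045) = -8360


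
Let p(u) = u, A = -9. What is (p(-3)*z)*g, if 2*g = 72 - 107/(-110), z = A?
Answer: 216729/220 ≈ 985.13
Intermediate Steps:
z = -9
g = 8027/220 (g = (72 - 107/(-110))/2 = (72 - 107*(-1)/110)/2 = (72 - 1*(-107/110))/2 = (72 + 107/110)/2 = (1/2)*(8027/110) = 8027/220 ≈ 36.486)
(p(-3)*z)*g = -3*(-9)*(8027/220) = 27*(8027/220) = 216729/220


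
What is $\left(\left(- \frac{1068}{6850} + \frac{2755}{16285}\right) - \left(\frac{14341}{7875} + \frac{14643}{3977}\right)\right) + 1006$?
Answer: $\frac{13981894675602247}{13974763894875} \approx 1000.5$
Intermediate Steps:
$\left(\left(- \frac{1068}{6850} + \frac{2755}{16285}\right) - \left(\frac{14341}{7875} + \frac{14643}{3977}\right)\right) + 1006 = \left(\left(\left(-1068\right) \frac{1}{6850} + 2755 \cdot \frac{1}{16285}\right) - \frac{172347782}{31318875}\right) + 1006 = \left(\left(- \frac{534}{3425} + \frac{551}{3257}\right) - \frac{172347782}{31318875}\right) + 1006 = \left(\frac{147937}{11155225} - \frac{172347782}{31318875}\right) + 1006 = - \frac{76717802642003}{13974763894875} + 1006 = \frac{13981894675602247}{13974763894875}$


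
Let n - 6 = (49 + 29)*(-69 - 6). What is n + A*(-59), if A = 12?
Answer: -6552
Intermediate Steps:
n = -5844 (n = 6 + (49 + 29)*(-69 - 6) = 6 + 78*(-75) = 6 - 5850 = -5844)
n + A*(-59) = -5844 + 12*(-59) = -5844 - 708 = -6552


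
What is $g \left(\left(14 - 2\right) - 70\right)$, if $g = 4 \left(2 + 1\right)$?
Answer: $-696$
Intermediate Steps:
$g = 12$ ($g = 4 \cdot 3 = 12$)
$g \left(\left(14 - 2\right) - 70\right) = 12 \left(\left(14 - 2\right) - 70\right) = 12 \left(12 - 70\right) = 12 \left(-58\right) = -696$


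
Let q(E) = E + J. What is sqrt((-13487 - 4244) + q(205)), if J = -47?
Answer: I*sqrt(17573) ≈ 132.56*I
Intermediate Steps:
q(E) = -47 + E (q(E) = E - 47 = -47 + E)
sqrt((-13487 - 4244) + q(205)) = sqrt((-13487 - 4244) + (-47 + 205)) = sqrt(-17731 + 158) = sqrt(-17573) = I*sqrt(17573)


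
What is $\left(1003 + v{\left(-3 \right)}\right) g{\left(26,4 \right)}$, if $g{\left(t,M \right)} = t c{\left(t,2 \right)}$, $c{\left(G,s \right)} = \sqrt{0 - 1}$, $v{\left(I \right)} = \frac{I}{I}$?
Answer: $26104 i \approx 26104.0 i$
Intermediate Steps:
$v{\left(I \right)} = 1$
$c{\left(G,s \right)} = i$ ($c{\left(G,s \right)} = \sqrt{-1} = i$)
$g{\left(t,M \right)} = i t$ ($g{\left(t,M \right)} = t i = i t$)
$\left(1003 + v{\left(-3 \right)}\right) g{\left(26,4 \right)} = \left(1003 + 1\right) i 26 = 1004 \cdot 26 i = 26104 i$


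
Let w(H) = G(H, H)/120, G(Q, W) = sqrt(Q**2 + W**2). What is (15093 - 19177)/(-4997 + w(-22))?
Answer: 36733946400/44946016079 + 1347720*sqrt(2)/44946016079 ≈ 0.81733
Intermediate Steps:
w(H) = sqrt(2)*sqrt(H**2)/120 (w(H) = sqrt(H**2 + H**2)/120 = sqrt(2*H**2)*(1/120) = (sqrt(2)*sqrt(H**2))*(1/120) = sqrt(2)*sqrt(H**2)/120)
(15093 - 19177)/(-4997 + w(-22)) = (15093 - 19177)/(-4997 + sqrt(2)*sqrt((-22)**2)/120) = -4084/(-4997 + sqrt(2)*sqrt(484)/120) = -4084/(-4997 + (1/120)*sqrt(2)*22) = -4084/(-4997 + 11*sqrt(2)/60)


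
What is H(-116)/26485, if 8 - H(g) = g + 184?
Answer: -12/5297 ≈ -0.0022654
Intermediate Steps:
H(g) = -176 - g (H(g) = 8 - (g + 184) = 8 - (184 + g) = 8 + (-184 - g) = -176 - g)
H(-116)/26485 = (-176 - 1*(-116))/26485 = (-176 + 116)*(1/26485) = -60*1/26485 = -12/5297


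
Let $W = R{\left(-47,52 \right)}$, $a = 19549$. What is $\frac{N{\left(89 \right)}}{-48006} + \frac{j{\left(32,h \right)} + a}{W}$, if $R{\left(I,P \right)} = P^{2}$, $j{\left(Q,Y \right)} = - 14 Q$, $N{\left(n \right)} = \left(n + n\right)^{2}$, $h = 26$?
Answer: $\frac{415644535}{64904112} \approx 6.404$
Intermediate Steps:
$N{\left(n \right)} = 4 n^{2}$ ($N{\left(n \right)} = \left(2 n\right)^{2} = 4 n^{2}$)
$W = 2704$ ($W = 52^{2} = 2704$)
$\frac{N{\left(89 \right)}}{-48006} + \frac{j{\left(32,h \right)} + a}{W} = \frac{4 \cdot 89^{2}}{-48006} + \frac{\left(-14\right) 32 + 19549}{2704} = 4 \cdot 7921 \left(- \frac{1}{48006}\right) + \left(-448 + 19549\right) \frac{1}{2704} = 31684 \left(- \frac{1}{48006}\right) + 19101 \cdot \frac{1}{2704} = - \frac{15842}{24003} + \frac{19101}{2704} = \frac{415644535}{64904112}$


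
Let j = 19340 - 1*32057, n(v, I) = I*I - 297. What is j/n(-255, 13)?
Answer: 12717/128 ≈ 99.352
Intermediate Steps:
n(v, I) = -297 + I**2 (n(v, I) = I**2 - 297 = -297 + I**2)
j = -12717 (j = 19340 - 32057 = -12717)
j/n(-255, 13) = -12717/(-297 + 13**2) = -12717/(-297 + 169) = -12717/(-128) = -12717*(-1/128) = 12717/128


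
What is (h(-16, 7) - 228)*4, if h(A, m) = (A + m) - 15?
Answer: -1008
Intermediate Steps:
h(A, m) = -15 + A + m
(h(-16, 7) - 228)*4 = ((-15 - 16 + 7) - 228)*4 = (-24 - 228)*4 = -252*4 = -1008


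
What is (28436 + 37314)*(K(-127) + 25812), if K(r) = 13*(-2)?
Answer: 1695429500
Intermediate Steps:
K(r) = -26
(28436 + 37314)*(K(-127) + 25812) = (28436 + 37314)*(-26 + 25812) = 65750*25786 = 1695429500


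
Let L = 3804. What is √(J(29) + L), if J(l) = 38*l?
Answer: √4906 ≈ 70.043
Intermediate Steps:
√(J(29) + L) = √(38*29 + 3804) = √(1102 + 3804) = √4906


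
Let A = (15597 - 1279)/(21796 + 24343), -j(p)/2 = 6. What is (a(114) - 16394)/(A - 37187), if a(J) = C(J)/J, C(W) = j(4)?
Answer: 14371744832/32599376825 ≈ 0.44086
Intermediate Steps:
j(p) = -12 (j(p) = -2*6 = -12)
C(W) = -12
A = 14318/46139 ≈ 0.31032
a(J) = -12/J
(a(114) - 16394)/(A - 37187) = (-12/114 - 16394)/(14318/46139 - 37187) = (-12*1/114 - 16394)/(-1715756675/46139) = (-2/19 - 16394)*(-46139/1715756675) = -311488/19*(-46139/1715756675) = 14371744832/32599376825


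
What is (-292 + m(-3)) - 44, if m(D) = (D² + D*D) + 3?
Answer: -315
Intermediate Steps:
m(D) = 3 + 2*D² (m(D) = (D² + D²) + 3 = 2*D² + 3 = 3 + 2*D²)
(-292 + m(-3)) - 44 = (-292 + (3 + 2*(-3)²)) - 44 = (-292 + (3 + 2*9)) - 44 = (-292 + (3 + 18)) - 44 = (-292 + 21) - 44 = -271 - 44 = -315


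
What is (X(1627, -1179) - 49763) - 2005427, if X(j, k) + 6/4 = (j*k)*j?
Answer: -6246040565/2 ≈ -3.1230e+9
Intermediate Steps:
X(j, k) = -3/2 + k*j**2 (X(j, k) = -3/2 + (j*k)*j = -3/2 + k*j**2)
(X(1627, -1179) - 49763) - 2005427 = ((-3/2 - 1179*1627**2) - 49763) - 2005427 = ((-3/2 - 1179*2647129) - 49763) - 2005427 = ((-3/2 - 3120965091) - 49763) - 2005427 = (-6241930185/2 - 49763) - 2005427 = -6242029711/2 - 2005427 = -6246040565/2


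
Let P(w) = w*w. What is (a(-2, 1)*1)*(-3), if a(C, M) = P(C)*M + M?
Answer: -15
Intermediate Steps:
P(w) = w²
a(C, M) = M + M*C² (a(C, M) = C²*M + M = M*C² + M = M + M*C²)
(a(-2, 1)*1)*(-3) = ((1*(1 + (-2)²))*1)*(-3) = ((1*(1 + 4))*1)*(-3) = ((1*5)*1)*(-3) = (5*1)*(-3) = 5*(-3) = -15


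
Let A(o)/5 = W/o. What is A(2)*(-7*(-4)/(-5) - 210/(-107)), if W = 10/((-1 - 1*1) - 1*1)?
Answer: 9730/321 ≈ 30.312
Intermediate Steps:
W = -10/3 (W = 10/((-1 - 1) - 1) = 10/(-2 - 1) = 10/(-3) = 10*(-⅓) = -10/3 ≈ -3.3333)
A(o) = -50/(3*o) (A(o) = 5*(-10/(3*o)) = -50/(3*o))
A(2)*(-7*(-4)/(-5) - 210/(-107)) = (-50/3/2)*(-7*(-4)/(-5) - 210/(-107)) = (-50/3*½)*(28*(-⅕) - 210*(-1/107)) = -25*(-28/5 + 210/107)/3 = -25/3*(-1946/535) = 9730/321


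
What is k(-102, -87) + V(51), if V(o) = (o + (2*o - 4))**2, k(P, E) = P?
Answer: 22099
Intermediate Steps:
V(o) = (-4 + 3*o)**2 (V(o) = (o + (-4 + 2*o))**2 = (-4 + 3*o)**2)
k(-102, -87) + V(51) = -102 + (-4 + 3*51)**2 = -102 + (-4 + 153)**2 = -102 + 149**2 = -102 + 22201 = 22099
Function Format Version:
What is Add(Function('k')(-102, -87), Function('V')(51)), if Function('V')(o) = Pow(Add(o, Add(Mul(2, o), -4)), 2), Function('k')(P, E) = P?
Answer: 22099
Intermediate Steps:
Function('V')(o) = Pow(Add(-4, Mul(3, o)), 2) (Function('V')(o) = Pow(Add(o, Add(-4, Mul(2, o))), 2) = Pow(Add(-4, Mul(3, o)), 2))
Add(Function('k')(-102, -87), Function('V')(51)) = Add(-102, Pow(Add(-4, Mul(3, 51)), 2)) = Add(-102, Pow(Add(-4, 153), 2)) = Add(-102, Pow(149, 2)) = Add(-102, 22201) = 22099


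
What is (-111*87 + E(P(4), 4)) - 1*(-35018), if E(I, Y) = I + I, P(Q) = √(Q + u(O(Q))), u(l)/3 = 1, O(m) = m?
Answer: 25361 + 2*√7 ≈ 25366.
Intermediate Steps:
u(l) = 3 (u(l) = 3*1 = 3)
P(Q) = √(3 + Q) (P(Q) = √(Q + 3) = √(3 + Q))
E(I, Y) = 2*I
(-111*87 + E(P(4), 4)) - 1*(-35018) = (-111*87 + 2*√(3 + 4)) - 1*(-35018) = (-9657 + 2*√7) + 35018 = 25361 + 2*√7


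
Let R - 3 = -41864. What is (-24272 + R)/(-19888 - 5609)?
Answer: 66133/25497 ≈ 2.5938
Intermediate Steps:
R = -41861 (R = 3 - 41864 = -41861)
(-24272 + R)/(-19888 - 5609) = (-24272 - 41861)/(-19888 - 5609) = -66133/(-25497) = -66133*(-1/25497) = 66133/25497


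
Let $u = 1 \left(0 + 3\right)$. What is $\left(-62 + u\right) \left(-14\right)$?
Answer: $826$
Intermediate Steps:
$u = 3$ ($u = 1 \cdot 3 = 3$)
$\left(-62 + u\right) \left(-14\right) = \left(-62 + 3\right) \left(-14\right) = \left(-59\right) \left(-14\right) = 826$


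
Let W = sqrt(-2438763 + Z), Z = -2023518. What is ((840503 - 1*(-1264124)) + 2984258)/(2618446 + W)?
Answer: 13324970572710/6856263917197 - 15266655*I*sqrt(495809)/6856263917197 ≈ 1.9435 - 0.0015679*I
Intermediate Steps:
W = 3*I*sqrt(495809) (W = sqrt(-2438763 - 2023518) = sqrt(-4462281) = 3*I*sqrt(495809) ≈ 2112.4*I)
((840503 - 1*(-1264124)) + 2984258)/(2618446 + W) = ((840503 - 1*(-1264124)) + 2984258)/(2618446 + 3*I*sqrt(495809)) = ((840503 + 1264124) + 2984258)/(2618446 + 3*I*sqrt(495809)) = (2104627 + 2984258)/(2618446 + 3*I*sqrt(495809)) = 5088885/(2618446 + 3*I*sqrt(495809))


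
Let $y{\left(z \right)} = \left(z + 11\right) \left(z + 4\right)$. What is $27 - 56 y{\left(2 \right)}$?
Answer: $-4341$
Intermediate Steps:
$y{\left(z \right)} = \left(4 + z\right) \left(11 + z\right)$ ($y{\left(z \right)} = \left(11 + z\right) \left(4 + z\right) = \left(4 + z\right) \left(11 + z\right)$)
$27 - 56 y{\left(2 \right)} = 27 - 56 \left(44 + 2^{2} + 15 \cdot 2\right) = 27 - 56 \left(44 + 4 + 30\right) = 27 - 4368 = -4341$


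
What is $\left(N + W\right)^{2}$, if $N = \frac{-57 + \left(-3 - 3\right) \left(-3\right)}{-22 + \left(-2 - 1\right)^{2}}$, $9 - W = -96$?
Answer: $11664$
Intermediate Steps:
$W = 105$ ($W = 9 - -96 = 9 + 96 = 105$)
$N = 3$ ($N = \frac{-57 - -18}{-22 + \left(-3\right)^{2}} = \frac{-57 + 18}{-22 + 9} = - \frac{39}{-13} = \left(-39\right) \left(- \frac{1}{13}\right) = 3$)
$\left(N + W\right)^{2} = \left(3 + 105\right)^{2} = 108^{2} = 11664$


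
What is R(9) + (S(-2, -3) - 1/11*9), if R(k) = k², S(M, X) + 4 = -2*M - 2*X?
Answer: 948/11 ≈ 86.182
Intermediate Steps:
S(M, X) = -4 - 2*M - 2*X (S(M, X) = -4 + (-2*M - 2*X) = -4 - 2*M - 2*X)
R(9) + (S(-2, -3) - 1/11*9) = 9² + ((-4 - 2*(-2) - 2*(-3)) - 1/11*9) = 81 + ((-4 + 4 + 6) - 1*1/11*9) = 81 + (6 - 1/11*9) = 81 + (6 - 9/11) = 81 + 57/11 = 948/11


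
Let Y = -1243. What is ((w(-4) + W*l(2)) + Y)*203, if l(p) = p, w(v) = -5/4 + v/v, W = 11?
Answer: -991655/4 ≈ -2.4791e+5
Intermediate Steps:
w(v) = -¼ (w(v) = -5*¼ + 1 = -5/4 + 1 = -¼)
((w(-4) + W*l(2)) + Y)*203 = ((-¼ + 11*2) - 1243)*203 = ((-¼ + 22) - 1243)*203 = (87/4 - 1243)*203 = -4885/4*203 = -991655/4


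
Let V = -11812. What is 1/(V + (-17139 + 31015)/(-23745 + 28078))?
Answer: -4333/51167520 ≈ -8.4683e-5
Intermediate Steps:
1/(V + (-17139 + 31015)/(-23745 + 28078)) = 1/(-11812 + (-17139 + 31015)/(-23745 + 28078)) = 1/(-11812 + 13876/4333) = 1/(-51167520/4333) = -4333/51167520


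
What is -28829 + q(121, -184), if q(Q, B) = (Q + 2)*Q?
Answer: -13946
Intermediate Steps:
q(Q, B) = Q*(2 + Q) (q(Q, B) = (2 + Q)*Q = Q*(2 + Q))
-28829 + q(121, -184) = -28829 + 121*(2 + 121) = -28829 + 121*123 = -28829 + 14883 = -13946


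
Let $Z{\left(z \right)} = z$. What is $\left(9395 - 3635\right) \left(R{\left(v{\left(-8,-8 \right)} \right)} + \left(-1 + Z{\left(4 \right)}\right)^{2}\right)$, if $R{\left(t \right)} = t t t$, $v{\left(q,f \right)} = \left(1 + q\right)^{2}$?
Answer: $677710080$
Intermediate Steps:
$R{\left(t \right)} = t^{3}$ ($R{\left(t \right)} = t^{2} t = t^{3}$)
$\left(9395 - 3635\right) \left(R{\left(v{\left(-8,-8 \right)} \right)} + \left(-1 + Z{\left(4 \right)}\right)^{2}\right) = \left(9395 - 3635\right) \left(\left(\left(1 - 8\right)^{2}\right)^{3} + \left(-1 + 4\right)^{2}\right) = 5760 \left(\left(\left(-7\right)^{2}\right)^{3} + 3^{2}\right) = 5760 \left(49^{3} + 9\right) = 5760 \left(117649 + 9\right) = 5760 \cdot 117658 = 677710080$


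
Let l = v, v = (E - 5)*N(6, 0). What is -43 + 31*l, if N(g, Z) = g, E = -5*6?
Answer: -6553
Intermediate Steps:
E = -30
v = -210 (v = (-30 - 5)*6 = -35*6 = -210)
l = -210
-43 + 31*l = -43 + 31*(-210) = -43 - 6510 = -6553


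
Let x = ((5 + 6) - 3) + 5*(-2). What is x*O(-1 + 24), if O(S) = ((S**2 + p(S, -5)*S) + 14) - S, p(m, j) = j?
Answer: -810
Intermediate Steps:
O(S) = 14 + S**2 - 6*S (O(S) = ((S**2 - 5*S) + 14) - S = (14 + S**2 - 5*S) - S = 14 + S**2 - 6*S)
x = -2 (x = (11 - 3) - 10 = 8 - 10 = -2)
x*O(-1 + 24) = -2*(14 + (-1 + 24)**2 - 6*(-1 + 24)) = -2*(14 + 23**2 - 6*23) = -2*(14 + 529 - 138) = -2*405 = -810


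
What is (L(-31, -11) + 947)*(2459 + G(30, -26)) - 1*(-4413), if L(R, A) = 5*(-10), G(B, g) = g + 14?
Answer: 2199372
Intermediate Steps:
G(B, g) = 14 + g
L(R, A) = -50
(L(-31, -11) + 947)*(2459 + G(30, -26)) - 1*(-4413) = (-50 + 947)*(2459 + (14 - 26)) - 1*(-4413) = 897*(2459 - 12) + 4413 = 897*2447 + 4413 = 2194959 + 4413 = 2199372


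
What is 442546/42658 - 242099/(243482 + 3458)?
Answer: 49477425049/5266983260 ≈ 9.3939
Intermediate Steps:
442546/42658 - 242099/(243482 + 3458) = 442546*(1/42658) - 242099/246940 = 221273/21329 - 242099*1/246940 = 221273/21329 - 242099/246940 = 49477425049/5266983260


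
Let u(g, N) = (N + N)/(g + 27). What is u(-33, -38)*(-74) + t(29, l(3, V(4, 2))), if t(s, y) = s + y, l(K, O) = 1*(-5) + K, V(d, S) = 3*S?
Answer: -2731/3 ≈ -910.33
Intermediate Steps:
l(K, O) = -5 + K
u(g, N) = 2*N/(27 + g) (u(g, N) = (2*N)/(27 + g) = 2*N/(27 + g))
u(-33, -38)*(-74) + t(29, l(3, V(4, 2))) = (2*(-38)/(27 - 33))*(-74) + (29 + (-5 + 3)) = (2*(-38)/(-6))*(-74) + (29 - 2) = (2*(-38)*(-⅙))*(-74) + 27 = (38/3)*(-74) + 27 = -2812/3 + 27 = -2731/3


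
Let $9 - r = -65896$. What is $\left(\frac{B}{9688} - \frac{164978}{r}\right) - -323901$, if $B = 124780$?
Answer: $\frac{7386193228667}{22803130} \approx 3.2391 \cdot 10^{5}$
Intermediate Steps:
$r = 65905$ ($r = 9 - -65896 = 9 + 65896 = 65905$)
$\left(\frac{B}{9688} - \frac{164978}{r}\right) - -323901 = \left(\frac{124780}{9688} - \frac{164978}{65905}\right) - -323901 = \left(124780 \cdot \frac{1}{9688} - \frac{164978}{65905}\right) + 323901 = \left(\frac{31195}{2422} - \frac{164978}{65905}\right) + 323901 = \frac{236618537}{22803130} + 323901 = \frac{7386193228667}{22803130}$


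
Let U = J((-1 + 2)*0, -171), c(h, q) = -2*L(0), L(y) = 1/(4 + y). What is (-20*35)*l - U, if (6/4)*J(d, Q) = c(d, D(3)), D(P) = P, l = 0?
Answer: 1/3 ≈ 0.33333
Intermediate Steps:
c(h, q) = -1/2 (c(h, q) = -2/(4 + 0) = -2/4 = -2*1/4 = -1/2)
J(d, Q) = -1/3 (J(d, Q) = (2/3)*(-1/2) = -1/3)
U = -1/3 ≈ -0.33333
(-20*35)*l - U = -20*35*0 - 1*(-1/3) = -700*0 + 1/3 = 0 + 1/3 = 1/3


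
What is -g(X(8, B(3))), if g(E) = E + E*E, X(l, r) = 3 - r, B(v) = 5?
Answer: -2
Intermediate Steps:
g(E) = E + E**2
-g(X(8, B(3))) = -(3 - 1*5)*(1 + (3 - 1*5)) = -(3 - 5)*(1 + (3 - 5)) = -(-2)*(1 - 2) = -(-2)*(-1) = -1*2 = -2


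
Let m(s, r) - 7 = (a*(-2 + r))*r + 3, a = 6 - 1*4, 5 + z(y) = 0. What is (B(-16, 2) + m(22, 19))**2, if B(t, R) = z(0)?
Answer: 423801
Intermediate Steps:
z(y) = -5 (z(y) = -5 + 0 = -5)
B(t, R) = -5
a = 2 (a = 6 - 4 = 2)
m(s, r) = 10 + r*(-4 + 2*r) (m(s, r) = 7 + ((2*(-2 + r))*r + 3) = 7 + ((-4 + 2*r)*r + 3) = 7 + (r*(-4 + 2*r) + 3) = 7 + (3 + r*(-4 + 2*r)) = 10 + r*(-4 + 2*r))
(B(-16, 2) + m(22, 19))**2 = (-5 + (10 - 4*19 + 2*19**2))**2 = (-5 + (10 - 76 + 2*361))**2 = (-5 + (10 - 76 + 722))**2 = (-5 + 656)**2 = 651**2 = 423801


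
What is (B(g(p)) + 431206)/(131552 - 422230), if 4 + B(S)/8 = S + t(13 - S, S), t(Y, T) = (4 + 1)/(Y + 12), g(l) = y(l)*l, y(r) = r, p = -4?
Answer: -1940879/1308051 ≈ -1.4838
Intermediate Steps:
g(l) = l**2 (g(l) = l*l = l**2)
t(Y, T) = 5/(12 + Y)
B(S) = -32 + 8*S + 40/(25 - S) (B(S) = -32 + 8*(S + 5/(12 + (13 - S))) = -32 + 8*(S + 5/(25 - S)) = -32 + (8*S + 40/(25 - S)) = -32 + 8*S + 40/(25 - S))
(B(g(p)) + 431206)/(131552 - 422230) = (8*(-5 + (-25 + (-4)**2)*(-4 + (-4)**2))/(-25 + (-4)**2) + 431206)/(131552 - 422230) = (8*(-5 + (-25 + 16)*(-4 + 16))/(-25 + 16) + 431206)/(-290678) = (8*(-5 - 9*12)/(-9) + 431206)*(-1/290678) = (8*(-1/9)*(-5 - 108) + 431206)*(-1/290678) = (8*(-1/9)*(-113) + 431206)*(-1/290678) = (904/9 + 431206)*(-1/290678) = (3881758/9)*(-1/290678) = -1940879/1308051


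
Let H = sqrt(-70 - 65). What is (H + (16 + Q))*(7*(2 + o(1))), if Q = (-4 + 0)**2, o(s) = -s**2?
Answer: 224 + 21*I*sqrt(15) ≈ 224.0 + 81.333*I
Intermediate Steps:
Q = 16 (Q = (-4)**2 = 16)
H = 3*I*sqrt(15) (H = sqrt(-135) = 3*I*sqrt(15) ≈ 11.619*I)
(H + (16 + Q))*(7*(2 + o(1))) = (3*I*sqrt(15) + (16 + 16))*(7*(2 - 1*1**2)) = (3*I*sqrt(15) + 32)*(7*(2 - 1*1)) = (32 + 3*I*sqrt(15))*(7*(2 - 1)) = (32 + 3*I*sqrt(15))*(7*1) = (32 + 3*I*sqrt(15))*7 = 224 + 21*I*sqrt(15)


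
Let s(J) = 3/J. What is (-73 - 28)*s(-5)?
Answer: 303/5 ≈ 60.600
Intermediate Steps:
(-73 - 28)*s(-5) = (-73 - 28)*(3/(-5)) = -303*(-1)/5 = -101*(-3/5) = 303/5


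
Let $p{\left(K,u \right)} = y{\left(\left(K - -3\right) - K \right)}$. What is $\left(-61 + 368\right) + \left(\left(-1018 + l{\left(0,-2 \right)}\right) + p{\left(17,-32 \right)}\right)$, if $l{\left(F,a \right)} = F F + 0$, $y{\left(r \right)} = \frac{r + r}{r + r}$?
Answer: $-710$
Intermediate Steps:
$y{\left(r \right)} = 1$ ($y{\left(r \right)} = \frac{2 r}{2 r} = 2 r \frac{1}{2 r} = 1$)
$l{\left(F,a \right)} = F^{2}$ ($l{\left(F,a \right)} = F^{2} + 0 = F^{2}$)
$p{\left(K,u \right)} = 1$
$\left(-61 + 368\right) + \left(\left(-1018 + l{\left(0,-2 \right)}\right) + p{\left(17,-32 \right)}\right) = \left(-61 + 368\right) + \left(\left(-1018 + 0^{2}\right) + 1\right) = 307 + \left(\left(-1018 + 0\right) + 1\right) = 307 + \left(-1018 + 1\right) = 307 - 1017 = -710$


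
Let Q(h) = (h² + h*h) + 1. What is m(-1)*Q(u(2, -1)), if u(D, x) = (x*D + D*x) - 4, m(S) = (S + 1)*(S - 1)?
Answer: 0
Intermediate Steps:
m(S) = (1 + S)*(-1 + S)
u(D, x) = -4 + 2*D*x (u(D, x) = (D*x + D*x) - 4 = 2*D*x - 4 = -4 + 2*D*x)
Q(h) = 1 + 2*h² (Q(h) = (h² + h²) + 1 = 2*h² + 1 = 1 + 2*h²)
m(-1)*Q(u(2, -1)) = (-1 + (-1)²)*(1 + 2*(-4 + 2*2*(-1))²) = (-1 + 1)*(1 + 2*(-4 - 4)²) = 0*(1 + 2*(-8)²) = 0*(1 + 2*64) = 0*(1 + 128) = 0*129 = 0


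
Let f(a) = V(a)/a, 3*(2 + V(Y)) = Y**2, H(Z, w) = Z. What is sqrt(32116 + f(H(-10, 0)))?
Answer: sqrt(7225395)/15 ≈ 179.20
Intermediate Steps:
V(Y) = -2 + Y**2/3
f(a) = (-2 + a**2/3)/a
sqrt(32116 + f(H(-10, 0))) = sqrt(32116 + (-2/(-10) + (1/3)*(-10))) = sqrt(32116 + (-2*(-1/10) - 10/3)) = sqrt(32116 + (1/5 - 10/3)) = sqrt(32116 - 47/15) = sqrt(481693/15) = sqrt(7225395)/15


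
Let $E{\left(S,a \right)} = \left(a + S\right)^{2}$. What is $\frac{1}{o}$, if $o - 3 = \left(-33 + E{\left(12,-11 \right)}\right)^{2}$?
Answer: $\frac{1}{1027} \approx 0.00097371$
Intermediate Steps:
$E{\left(S,a \right)} = \left(S + a\right)^{2}$
$o = 1027$ ($o = 3 + \left(-33 + \left(12 - 11\right)^{2}\right)^{2} = 3 + \left(-33 + 1^{2}\right)^{2} = 3 + \left(-33 + 1\right)^{2} = 3 + \left(-32\right)^{2} = 3 + 1024 = 1027$)
$\frac{1}{o} = \frac{1}{1027}$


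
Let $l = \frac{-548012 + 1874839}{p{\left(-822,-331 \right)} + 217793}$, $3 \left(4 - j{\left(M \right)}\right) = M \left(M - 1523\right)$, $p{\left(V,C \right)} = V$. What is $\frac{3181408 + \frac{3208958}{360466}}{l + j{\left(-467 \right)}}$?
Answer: $- \frac{373231113986301759}{36340573594004201} \approx -10.27$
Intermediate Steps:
$j{\left(M \right)} = 4 - \frac{M \left(-1523 + M\right)}{3}$ ($j{\left(M \right)} = 4 - \frac{M \left(M - 1523\right)}{3} = 4 - \frac{M \left(-1523 + M\right)}{3}$)
$l = \frac{1326827}{216971}$ ($l = \frac{-548012 + 1874839}{-822 + 217793} = \frac{1326827}{216971} \approx 6.1152$)
$\frac{3181408 + \frac{3208958}{360466}}{l + j{\left(-467 \right)}} = \frac{3181408 + \frac{3208958}{360466}}{\frac{1326827}{216971} + \left(4 - \frac{\left(-467\right)^{2}}{3} + \frac{1523}{3} \left(-467\right)\right)} = \frac{3181408 + 3208958 \cdot \frac{1}{360466}}{\frac{1326827}{216971} - \frac{929318}{3}} = \frac{3181408 + \frac{1604479}{180233}}{\frac{1326827}{216971} - \frac{929318}{3}} = \frac{573396312543}{180233 \left(\frac{1326827}{216971} - \frac{929318}{3}\right)} = \frac{573396312543}{180233 \left(- \frac{201631075297}{650913}\right)} = \frac{573396312543}{180233} \left(- \frac{650913}{201631075297}\right) = - \frac{373231113986301759}{36340573594004201}$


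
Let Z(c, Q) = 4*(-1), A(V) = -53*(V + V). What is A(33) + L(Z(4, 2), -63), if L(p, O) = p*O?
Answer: -3246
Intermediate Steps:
A(V) = -106*V
Z(c, Q) = -4
L(p, O) = O*p
A(33) + L(Z(4, 2), -63) = -106*33 - 63*(-4) = -3498 + 252 = -3246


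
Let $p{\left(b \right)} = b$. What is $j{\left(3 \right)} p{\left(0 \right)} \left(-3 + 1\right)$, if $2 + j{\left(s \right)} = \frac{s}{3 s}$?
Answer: $0$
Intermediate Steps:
$j{\left(s \right)} = - \frac{5}{3}$ ($j{\left(s \right)} = -2 + \frac{s}{3 s} = -2 + s \frac{1}{3 s} = -2 + \frac{1}{3} = - \frac{5}{3}$)
$j{\left(3 \right)} p{\left(0 \right)} \left(-3 + 1\right) = \left(- \frac{5}{3}\right) 0 \left(-3 + 1\right) = 0 \left(-2\right) = 0$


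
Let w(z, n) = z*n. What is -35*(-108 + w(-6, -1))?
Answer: 3570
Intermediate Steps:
w(z, n) = n*z
-35*(-108 + w(-6, -1)) = -35*(-108 - 1*(-6)) = -35*(-108 + 6) = -35*(-102) = 3570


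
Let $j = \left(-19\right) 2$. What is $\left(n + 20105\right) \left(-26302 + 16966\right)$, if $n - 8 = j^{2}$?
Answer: $-201256152$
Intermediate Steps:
$j = -38$
$n = 1452$ ($n = 8 + \left(-38\right)^{2} = 8 + 1444 = 1452$)
$\left(n + 20105\right) \left(-26302 + 16966\right) = \left(1452 + 20105\right) \left(-26302 + 16966\right) = 21557 \left(-9336\right) = -201256152$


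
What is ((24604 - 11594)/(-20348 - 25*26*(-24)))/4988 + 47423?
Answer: 561560017071/11841512 ≈ 47423.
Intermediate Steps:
((24604 - 11594)/(-20348 - 25*26*(-24)))/4988 + 47423 = (13010/(-20348 - 650*(-24)))*(1/4988) + 47423 = (13010/(-20348 + 15600))*(1/4988) + 47423 = (13010/(-4748))*(1/4988) + 47423 = (13010*(-1/4748))*(1/4988) + 47423 = -6505/2374*1/4988 + 47423 = -6505/11841512 + 47423 = 561560017071/11841512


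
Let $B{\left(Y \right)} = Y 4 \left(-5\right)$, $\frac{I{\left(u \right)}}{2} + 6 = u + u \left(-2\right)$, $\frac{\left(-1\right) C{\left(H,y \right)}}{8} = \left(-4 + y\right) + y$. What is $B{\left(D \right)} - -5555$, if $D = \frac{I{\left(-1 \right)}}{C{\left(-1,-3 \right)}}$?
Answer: $\frac{11115}{2} \approx 5557.5$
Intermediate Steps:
$C{\left(H,y \right)} = 32 - 16 y$ ($C{\left(H,y \right)} = - 8 \left(\left(-4 + y\right) + y\right) = - 8 \left(-4 + 2 y\right) = 32 - 16 y$)
$I{\left(u \right)} = -12 - 2 u$ ($I{\left(u \right)} = -12 + 2 \left(u + u \left(-2\right)\right) = -12 + 2 \left(u - 2 u\right) = -12 + 2 \left(- u\right) = -12 - 2 u$)
$D = - \frac{1}{8}$ ($D = \frac{-12 - -2}{32 - -48} = \frac{-12 + 2}{32 + 48} = - \frac{10}{80} = \left(-10\right) \frac{1}{80} = - \frac{1}{8} \approx -0.125$)
$B{\left(Y \right)} = - 20 Y$ ($B{\left(Y \right)} = 4 Y \left(-5\right) = - 20 Y$)
$B{\left(D \right)} - -5555 = \left(-20\right) \left(- \frac{1}{8}\right) - -5555 = \frac{5}{2} + 5555 = \frac{11115}{2}$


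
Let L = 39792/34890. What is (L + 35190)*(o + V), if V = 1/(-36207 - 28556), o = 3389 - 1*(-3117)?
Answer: 86223188174745114/376596845 ≈ 2.2895e+8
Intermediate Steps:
o = 6506 (o = 3389 + 3117 = 6506)
V = -1/64763 (V = 1/(-64763) = -1/64763 ≈ -1.5441e-5)
L = 6632/5815 (L = 39792*(1/34890) = 6632/5815 ≈ 1.1405)
(L + 35190)*(o + V) = (6632/5815 + 35190)*(6506 - 1/64763) = (204636482/5815)*(421348077/64763) = 86223188174745114/376596845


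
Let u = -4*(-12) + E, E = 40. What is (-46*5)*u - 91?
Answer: -20331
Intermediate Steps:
u = 88 (u = -4*(-12) + 40 = 48 + 40 = 88)
(-46*5)*u - 91 = -46*5*88 - 91 = -230*88 - 91 = -20240 - 91 = -20331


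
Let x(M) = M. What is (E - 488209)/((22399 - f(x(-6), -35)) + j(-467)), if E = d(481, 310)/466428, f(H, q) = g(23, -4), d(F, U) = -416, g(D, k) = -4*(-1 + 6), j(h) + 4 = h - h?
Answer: -56928586967/2613745905 ≈ -21.780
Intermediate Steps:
j(h) = -4 (j(h) = -4 + (h - h) = -4 + 0 = -4)
g(D, k) = -20 (g(D, k) = -4*5 = -20)
f(H, q) = -20
E = -104/116607 (E = -416/466428 = -416*1/466428 = -104/116607 ≈ -0.00089188)
(E - 488209)/((22399 - f(x(-6), -35)) + j(-467)) = (-104/116607 - 488209)/((22399 - 1*(-20)) - 4) = -56928586967/(116607*((22399 + 20) - 4)) = -56928586967/(116607*(22419 - 4)) = -56928586967/116607/22415 = -56928586967/116607*1/22415 = -56928586967/2613745905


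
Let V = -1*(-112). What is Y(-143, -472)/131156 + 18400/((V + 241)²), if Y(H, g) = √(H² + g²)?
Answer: 18400/124609 + √243233/131156 ≈ 0.15142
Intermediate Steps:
V = 112
Y(-143, -472)/131156 + 18400/((V + 241)²) = √((-143)² + (-472)²)/131156 + 18400/((112 + 241)²) = √(20449 + 222784)*(1/131156) + 18400/(353²) = √243233*(1/131156) + 18400/124609 = √243233/131156 + 18400*(1/124609) = √243233/131156 + 18400/124609 = 18400/124609 + √243233/131156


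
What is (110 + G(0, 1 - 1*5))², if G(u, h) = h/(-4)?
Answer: 12321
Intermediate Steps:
G(u, h) = -h/4 (G(u, h) = h*(-¼) = -h/4)
(110 + G(0, 1 - 1*5))² = (110 - (1 - 1*5)/4)² = (110 - (1 - 5)/4)² = (110 - ¼*(-4))² = (110 + 1)² = 111² = 12321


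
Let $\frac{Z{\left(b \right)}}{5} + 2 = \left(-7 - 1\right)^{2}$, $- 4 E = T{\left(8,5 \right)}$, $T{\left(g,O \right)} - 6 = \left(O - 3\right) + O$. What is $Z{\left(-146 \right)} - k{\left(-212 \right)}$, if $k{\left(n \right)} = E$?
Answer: $\frac{1253}{4} \approx 313.25$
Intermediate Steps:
$T{\left(g,O \right)} = 3 + 2 O$ ($T{\left(g,O \right)} = 6 + \left(\left(O - 3\right) + O\right) = 6 + \left(\left(-3 + O\right) + O\right) = 6 + \left(-3 + 2 O\right) = 3 + 2 O$)
$E = - \frac{13}{4}$ ($E = - \frac{3 + 2 \cdot 5}{4} = - \frac{3 + 10}{4} = \left(- \frac{1}{4}\right) 13 = - \frac{13}{4} \approx -3.25$)
$k{\left(n \right)} = - \frac{13}{4}$
$Z{\left(b \right)} = 310$ ($Z{\left(b \right)} = -10 + 5 \left(-7 - 1\right)^{2} = -10 + 5 \left(-8\right)^{2} = -10 + 5 \cdot 64 = -10 + 320 = 310$)
$Z{\left(-146 \right)} - k{\left(-212 \right)} = 310 - - \frac{13}{4} = 310 + \frac{13}{4} = \frac{1253}{4}$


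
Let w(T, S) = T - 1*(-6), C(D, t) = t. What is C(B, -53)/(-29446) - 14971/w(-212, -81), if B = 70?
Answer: 110211746/1516469 ≈ 72.677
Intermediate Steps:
w(T, S) = 6 + T (w(T, S) = T + 6 = 6 + T)
C(B, -53)/(-29446) - 14971/w(-212, -81) = -53/(-29446) - 14971/(6 - 212) = -53*(-1/29446) - 14971/(-206) = 53/29446 - 14971*(-1/206) = 53/29446 + 14971/206 = 110211746/1516469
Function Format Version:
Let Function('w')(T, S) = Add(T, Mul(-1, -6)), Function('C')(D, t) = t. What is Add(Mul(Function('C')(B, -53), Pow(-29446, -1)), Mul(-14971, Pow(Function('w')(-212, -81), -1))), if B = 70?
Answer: Rational(110211746, 1516469) ≈ 72.677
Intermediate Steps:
Function('w')(T, S) = Add(6, T) (Function('w')(T, S) = Add(T, 6) = Add(6, T))
Add(Mul(Function('C')(B, -53), Pow(-29446, -1)), Mul(-14971, Pow(Function('w')(-212, -81), -1))) = Add(Mul(-53, Pow(-29446, -1)), Mul(-14971, Pow(Add(6, -212), -1))) = Add(Mul(-53, Rational(-1, 29446)), Mul(-14971, Pow(-206, -1))) = Add(Rational(53, 29446), Mul(-14971, Rational(-1, 206))) = Add(Rational(53, 29446), Rational(14971, 206)) = Rational(110211746, 1516469)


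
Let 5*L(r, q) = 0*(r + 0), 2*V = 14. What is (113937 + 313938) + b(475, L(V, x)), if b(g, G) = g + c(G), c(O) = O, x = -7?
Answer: 428350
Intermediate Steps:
V = 7 (V = (1/2)*14 = 7)
L(r, q) = 0 (L(r, q) = (0*(r + 0))/5 = (0*r)/5 = (1/5)*0 = 0)
b(g, G) = G + g (b(g, G) = g + G = G + g)
(113937 + 313938) + b(475, L(V, x)) = (113937 + 313938) + (0 + 475) = 427875 + 475 = 428350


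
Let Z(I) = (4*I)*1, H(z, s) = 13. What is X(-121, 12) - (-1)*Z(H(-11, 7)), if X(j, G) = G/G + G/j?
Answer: 6401/121 ≈ 52.901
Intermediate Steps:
X(j, G) = 1 + G/j
Z(I) = 4*I
X(-121, 12) - (-1)*Z(H(-11, 7)) = (12 - 121)/(-121) - (-1)*4*13 = -1/121*(-109) - (-1)*52 = 109/121 - 1*(-52) = 109/121 + 52 = 6401/121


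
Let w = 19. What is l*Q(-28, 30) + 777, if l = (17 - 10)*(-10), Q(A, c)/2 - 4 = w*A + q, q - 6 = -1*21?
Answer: 76797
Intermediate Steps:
q = -15 (q = 6 - 1*21 = 6 - 21 = -15)
Q(A, c) = -22 + 38*A (Q(A, c) = 8 + 2*(19*A - 15) = 8 + 2*(-15 + 19*A) = 8 + (-30 + 38*A) = -22 + 38*A)
l = -70 (l = 7*(-10) = -70)
l*Q(-28, 30) + 777 = -70*(-22 + 38*(-28)) + 777 = -70*(-22 - 1064) + 777 = -70*(-1086) + 777 = 76020 + 777 = 76797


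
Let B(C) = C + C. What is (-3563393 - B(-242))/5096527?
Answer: -3562909/5096527 ≈ -0.69909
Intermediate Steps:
B(C) = 2*C
(-3563393 - B(-242))/5096527 = (-3563393 - 2*(-242))/5096527 = (-3563393 - 1*(-484))*(1/5096527) = (-3563393 + 484)*(1/5096527) = -3562909*1/5096527 = -3562909/5096527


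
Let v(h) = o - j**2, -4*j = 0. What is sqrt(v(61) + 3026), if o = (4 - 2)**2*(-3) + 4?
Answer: sqrt(3018) ≈ 54.936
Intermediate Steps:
j = 0 (j = -1/4*0 = 0)
o = -8 (o = 2**2*(-3) + 4 = 4*(-3) + 4 = -12 + 4 = -8)
v(h) = -8 (v(h) = -8 - 1*0**2 = -8 - 1*0 = -8 + 0 = -8)
sqrt(v(61) + 3026) = sqrt(-8 + 3026) = sqrt(3018)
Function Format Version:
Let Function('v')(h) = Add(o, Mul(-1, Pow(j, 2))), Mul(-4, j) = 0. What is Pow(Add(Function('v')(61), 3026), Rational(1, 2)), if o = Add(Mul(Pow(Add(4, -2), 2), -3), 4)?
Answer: Pow(3018, Rational(1, 2)) ≈ 54.936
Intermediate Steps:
j = 0 (j = Mul(Rational(-1, 4), 0) = 0)
o = -8 (o = Add(Mul(Pow(2, 2), -3), 4) = Add(Mul(4, -3), 4) = Add(-12, 4) = -8)
Function('v')(h) = -8 (Function('v')(h) = Add(-8, Mul(-1, Pow(0, 2))) = Add(-8, Mul(-1, 0)) = Add(-8, 0) = -8)
Pow(Add(Function('v')(61), 3026), Rational(1, 2)) = Pow(Add(-8, 3026), Rational(1, 2)) = Pow(3018, Rational(1, 2))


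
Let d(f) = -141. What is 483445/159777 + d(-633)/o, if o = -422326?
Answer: 204193921627/67477981302 ≈ 3.0261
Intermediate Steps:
483445/159777 + d(-633)/o = 483445/159777 - 141/(-422326) = 483445*(1/159777) - 141*(-1/422326) = 483445/159777 + 141/422326 = 204193921627/67477981302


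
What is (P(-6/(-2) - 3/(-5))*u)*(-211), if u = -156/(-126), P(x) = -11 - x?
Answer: 400478/105 ≈ 3814.1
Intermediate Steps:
u = 26/21 (u = -156*(-1/126) = 26/21 ≈ 1.2381)
(P(-6/(-2) - 3/(-5))*u)*(-211) = ((-11 - (-6/(-2) - 3/(-5)))*(26/21))*(-211) = ((-11 - (-6*(-½) - 3*(-⅕)))*(26/21))*(-211) = ((-11 - (3 + ⅗))*(26/21))*(-211) = ((-11 - 1*18/5)*(26/21))*(-211) = ((-11 - 18/5)*(26/21))*(-211) = -73/5*26/21*(-211) = -1898/105*(-211) = 400478/105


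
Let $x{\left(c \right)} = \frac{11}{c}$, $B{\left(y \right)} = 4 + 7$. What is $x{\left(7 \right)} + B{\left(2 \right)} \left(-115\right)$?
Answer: $- \frac{8844}{7} \approx -1263.4$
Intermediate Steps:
$B{\left(y \right)} = 11$
$x{\left(7 \right)} + B{\left(2 \right)} \left(-115\right) = \frac{11}{7} + 11 \left(-115\right) = 11 \cdot \frac{1}{7} - 1265 = \frac{11}{7} - 1265 = - \frac{8844}{7}$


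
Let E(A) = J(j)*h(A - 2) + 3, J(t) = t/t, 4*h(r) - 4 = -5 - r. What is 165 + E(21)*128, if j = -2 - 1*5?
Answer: -91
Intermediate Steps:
h(r) = -¼ - r/4 (h(r) = 1 + (-5 - r)/4 = 1 + (-5/4 - r/4) = -¼ - r/4)
j = -7 (j = -2 - 5 = -7)
J(t) = 1
E(A) = 13/4 - A/4 (E(A) = 1*(-¼ - (A - 2)/4) + 3 = 1*(-¼ - (-2 + A)/4) + 3 = 1*(-¼ + (½ - A/4)) + 3 = 1*(¼ - A/4) + 3 = (¼ - A/4) + 3 = 13/4 - A/4)
165 + E(21)*128 = 165 + (13/4 - ¼*21)*128 = 165 + (13/4 - 21/4)*128 = 165 - 2*128 = 165 - 256 = -91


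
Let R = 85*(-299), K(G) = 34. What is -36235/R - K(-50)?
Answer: -165575/5083 ≈ -32.574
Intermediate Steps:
R = -25415
-36235/R - K(-50) = -36235/(-25415) - 1*34 = -36235*(-1/25415) - 34 = 7247/5083 - 34 = -165575/5083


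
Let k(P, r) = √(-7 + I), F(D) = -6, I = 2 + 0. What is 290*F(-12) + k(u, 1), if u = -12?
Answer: -1740 + I*√5 ≈ -1740.0 + 2.2361*I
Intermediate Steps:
I = 2
k(P, r) = I*√5 (k(P, r) = √(-7 + 2) = √(-5) = I*√5)
290*F(-12) + k(u, 1) = 290*(-6) + I*√5 = -1740 + I*√5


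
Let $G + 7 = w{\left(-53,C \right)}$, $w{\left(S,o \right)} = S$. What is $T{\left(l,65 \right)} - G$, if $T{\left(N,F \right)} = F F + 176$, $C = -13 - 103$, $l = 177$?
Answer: $4461$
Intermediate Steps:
$C = -116$
$T{\left(N,F \right)} = 176 + F^{2}$ ($T{\left(N,F \right)} = F^{2} + 176 = 176 + F^{2}$)
$G = -60$ ($G = -7 - 53 = -60$)
$T{\left(l,65 \right)} - G = \left(176 + 65^{2}\right) - -60 = \left(176 + 4225\right) + 60 = 4401 + 60 = 4461$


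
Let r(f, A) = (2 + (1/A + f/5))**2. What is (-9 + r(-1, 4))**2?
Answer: 3682561/160000 ≈ 23.016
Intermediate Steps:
r(f, A) = (2 + 1/A + f/5)**2 (r(f, A) = (2 + (1/A + f*(1/5)))**2 = (2 + (1/A + f/5))**2 = (2 + 1/A + f/5)**2)
(-9 + r(-1, 4))**2 = (-9 + (1/25)*(5 + 10*4 + 4*(-1))**2/4**2)**2 = (-9 + (1/25)*(1/16)*(5 + 40 - 4)**2)**2 = (-9 + (1/25)*(1/16)*41**2)**2 = (-9 + (1/25)*(1/16)*1681)**2 = (-9 + 1681/400)**2 = (-1919/400)**2 = 3682561/160000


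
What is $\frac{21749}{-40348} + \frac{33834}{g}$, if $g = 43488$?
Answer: $\frac{2495915}{10444368} \approx 0.23897$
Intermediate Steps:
$\frac{21749}{-40348} + \frac{33834}{g} = \frac{21749}{-40348} + \frac{33834}{43488} = 21749 \left(- \frac{1}{40348}\right) + 33834 \cdot \frac{1}{43488} = - \frac{3107}{5764} + \frac{5639}{7248} = \frac{2495915}{10444368}$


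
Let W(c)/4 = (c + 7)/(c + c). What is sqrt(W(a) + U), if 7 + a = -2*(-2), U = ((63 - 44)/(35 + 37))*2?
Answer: I*sqrt(77)/6 ≈ 1.4625*I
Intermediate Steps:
U = 19/36 (U = (19/72)*2 = 19/36 ≈ 0.52778)
a = -3 (a = -7 - 2*(-2) = -7 + 4 = -3)
W(c) = 2*(7 + c)/c (W(c) = 4*((c + 7)/(c + c)) = 4*((7 + c)/((2*c))) = 4*((7 + c)*(1/(2*c))) = 4*((7 + c)/(2*c)) = 2*(7 + c)/c)
sqrt(W(a) + U) = sqrt((2 + 14/(-3)) + 19/36) = sqrt((2 + 14*(-1/3)) + 19/36) = sqrt((2 - 14/3) + 19/36) = sqrt(-8/3 + 19/36) = sqrt(-77/36) = I*sqrt(77)/6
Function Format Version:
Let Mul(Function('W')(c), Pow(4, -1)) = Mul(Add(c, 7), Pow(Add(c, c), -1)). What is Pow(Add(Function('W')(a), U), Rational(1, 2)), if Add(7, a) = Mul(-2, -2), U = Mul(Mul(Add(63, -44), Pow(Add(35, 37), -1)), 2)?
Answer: Mul(Rational(1, 6), I, Pow(77, Rational(1, 2))) ≈ Mul(1.4625, I)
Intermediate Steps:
U = Rational(19, 36) (U = Mul(Mul(19, Pow(72, -1)), 2) = Mul(Mul(19, Rational(1, 72)), 2) = Mul(Rational(19, 72), 2) = Rational(19, 36) ≈ 0.52778)
a = -3 (a = Add(-7, Mul(-2, -2)) = Add(-7, 4) = -3)
Function('W')(c) = Mul(2, Pow(c, -1), Add(7, c)) (Function('W')(c) = Mul(4, Mul(Add(c, 7), Pow(Add(c, c), -1))) = Mul(4, Mul(Add(7, c), Pow(Mul(2, c), -1))) = Mul(4, Mul(Add(7, c), Mul(Rational(1, 2), Pow(c, -1)))) = Mul(4, Mul(Rational(1, 2), Pow(c, -1), Add(7, c))) = Mul(2, Pow(c, -1), Add(7, c)))
Pow(Add(Function('W')(a), U), Rational(1, 2)) = Pow(Add(Add(2, Mul(14, Pow(-3, -1))), Rational(19, 36)), Rational(1, 2)) = Pow(Add(Add(2, Mul(14, Rational(-1, 3))), Rational(19, 36)), Rational(1, 2)) = Pow(Add(Add(2, Rational(-14, 3)), Rational(19, 36)), Rational(1, 2)) = Pow(Add(Rational(-8, 3), Rational(19, 36)), Rational(1, 2)) = Pow(Rational(-77, 36), Rational(1, 2)) = Mul(Rational(1, 6), I, Pow(77, Rational(1, 2)))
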